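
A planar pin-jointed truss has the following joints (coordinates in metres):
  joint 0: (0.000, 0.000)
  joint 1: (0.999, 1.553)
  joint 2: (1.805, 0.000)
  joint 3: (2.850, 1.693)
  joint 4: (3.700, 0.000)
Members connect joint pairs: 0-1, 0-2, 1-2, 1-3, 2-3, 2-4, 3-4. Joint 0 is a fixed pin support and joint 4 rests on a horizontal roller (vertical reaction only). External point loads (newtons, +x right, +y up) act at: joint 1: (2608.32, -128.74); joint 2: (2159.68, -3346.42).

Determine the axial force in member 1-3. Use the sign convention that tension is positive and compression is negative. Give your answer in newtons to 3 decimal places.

N=5 nodes, M=7 members, R=3 reactions → 2N=10, M+R=10
member 0 (0-1): L=1.8466, (cx,cy)=(0.5410,0.8410)
member 1 (0-2): L=1.8050, (cx,cy)=(1.0000,0.0000)
member 2 (1-2): L=1.7497, (cx,cy)=(0.4607,-0.8876)
member 3 (1-3): L=1.8563, (cx,cy)=(0.9972,0.0754)
member 4 (2-3): L=1.9895, (cx,cy)=(0.5252,0.8509)
member 5 (2-4): L=1.8950, (cx,cy)=(1.0000,0.0000)
member 6 (3-4): L=1.8944, (cx,cy)=(0.4487,-0.8937)
solve A·x = −loads:
  F[0-1] = -847.8994 N (compression)
  F[0-2] = +5226.7169 N (tension)
  F[1-2] = +382.0220 N (tension)
  F[1-3] = -3252.2784 N (compression)
  F[2-3] = +3534.1024 N (tension)
  F[2-4] = +1386.7399 N (tension)
  F[3-4] = -3090.6343 N (compression)
  Rx@0 = -4768.0000 N
  Ry@0 = +713.1005 N
  Ry@4 = +2762.0595 N

-3252.278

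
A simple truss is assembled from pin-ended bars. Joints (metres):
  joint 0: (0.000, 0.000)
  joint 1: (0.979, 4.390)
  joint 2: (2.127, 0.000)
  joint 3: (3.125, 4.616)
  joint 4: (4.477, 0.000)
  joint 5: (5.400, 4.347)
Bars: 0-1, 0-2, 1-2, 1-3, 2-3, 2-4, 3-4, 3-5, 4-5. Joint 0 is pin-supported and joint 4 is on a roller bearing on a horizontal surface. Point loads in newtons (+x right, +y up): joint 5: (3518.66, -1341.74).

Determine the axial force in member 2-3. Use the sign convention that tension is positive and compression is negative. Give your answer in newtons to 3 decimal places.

3590.810

N=6 nodes, M=9 members, R=3 reactions → 2N=12, M+R=12
member 0 (0-1): L=4.4978, (cx,cy)=(0.2177,0.9760)
member 1 (0-2): L=2.1270, (cx,cy)=(1.0000,0.0000)
member 2 (1-2): L=4.5376, (cx,cy)=(0.2530,-0.9675)
member 3 (1-3): L=2.1579, (cx,cy)=(0.9945,0.1047)
member 4 (2-3): L=4.7227, (cx,cy)=(0.2113,0.9774)
member 5 (2-4): L=2.3500, (cx,cy)=(1.0000,0.0000)
member 6 (3-4): L=4.8099, (cx,cy)=(0.2811,-0.9597)
member 7 (3-5): L=2.2908, (cx,cy)=(0.9931,-0.1174)
member 8 (4-5): L=4.4439, (cx,cy)=(0.2077,0.9782)
solve A·x = −loads:
  F[0-1] = +3783.8259 N (tension)
  F[0-2] = +2695.0719 N (tension)
  F[1-2] = -3627.7375 N (compression)
  F[1-3] = +1751.0212 N (tension)
  F[2-3] = +3590.8104 N (tension)
  F[2-4] = +1018.4520 N (tension)
  F[3-4] = -4305.4138 N (compression)
  F[3-5] = +3736.2454 N (tension)
  F[4-5] = -923.1475 N (compression)
  Rx@0 = -3518.6600 N
  Ry@0 = -3693.1072 N
  Ry@4 = +5034.8472 N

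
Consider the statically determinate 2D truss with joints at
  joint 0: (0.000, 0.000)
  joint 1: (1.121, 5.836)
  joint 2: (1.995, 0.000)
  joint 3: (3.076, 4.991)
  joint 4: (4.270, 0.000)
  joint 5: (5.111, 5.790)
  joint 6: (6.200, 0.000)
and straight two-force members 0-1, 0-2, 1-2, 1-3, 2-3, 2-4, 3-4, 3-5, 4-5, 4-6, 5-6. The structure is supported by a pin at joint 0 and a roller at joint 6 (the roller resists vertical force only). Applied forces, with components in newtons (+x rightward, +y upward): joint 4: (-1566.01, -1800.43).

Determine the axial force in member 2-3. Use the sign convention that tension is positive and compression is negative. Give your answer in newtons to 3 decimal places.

-664.045

N=7 nodes, M=11 members, R=3 reactions → 2N=14, M+R=14
member 0 (0-1): L=5.9427, (cx,cy)=(0.1886,0.9820)
member 1 (0-2): L=1.9950, (cx,cy)=(1.0000,0.0000)
member 2 (1-2): L=5.9011, (cx,cy)=(0.1481,-0.9890)
member 3 (1-3): L=2.1298, (cx,cy)=(0.9179,-0.3968)
member 4 (2-3): L=5.1067, (cx,cy)=(0.2117,0.9773)
member 5 (2-4): L=2.2750, (cx,cy)=(1.0000,0.0000)
member 6 (3-4): L=5.1318, (cx,cy)=(0.2327,-0.9726)
member 7 (3-5): L=2.1862, (cx,cy)=(0.9308,0.3655)
member 8 (4-5): L=5.8508, (cx,cy)=(0.1437,0.9896)
member 9 (4-6): L=1.9300, (cx,cy)=(1.0000,0.0000)
member 10 (5-6): L=5.8915, (cx,cy)=(0.1848,-0.9828)
solve A·x = −loads:
  F[0-1] = -570.7021 N (compression)
  F[0-2] = -1458.3555 N (compression)
  F[1-2] = +656.2346 N (tension)
  F[1-3] = -223.1643 N (compression)
  F[2-3] = -664.0452 N (compression)
  F[2-4] = -1220.5955 N (compression)
  F[3-4] = +399.3171 N (tension)
  F[3-5] = -470.8967 N (compression)
  F[4-5] = +1426.8894 N (tension)
  F[4-6] = +233.2178 N (tension)
  F[5-6] = -1261.7151 N (compression)
  Rx@0 = +1566.0100 N
  Ry@0 = +560.4564 N
  Ry@6 = +1239.9736 N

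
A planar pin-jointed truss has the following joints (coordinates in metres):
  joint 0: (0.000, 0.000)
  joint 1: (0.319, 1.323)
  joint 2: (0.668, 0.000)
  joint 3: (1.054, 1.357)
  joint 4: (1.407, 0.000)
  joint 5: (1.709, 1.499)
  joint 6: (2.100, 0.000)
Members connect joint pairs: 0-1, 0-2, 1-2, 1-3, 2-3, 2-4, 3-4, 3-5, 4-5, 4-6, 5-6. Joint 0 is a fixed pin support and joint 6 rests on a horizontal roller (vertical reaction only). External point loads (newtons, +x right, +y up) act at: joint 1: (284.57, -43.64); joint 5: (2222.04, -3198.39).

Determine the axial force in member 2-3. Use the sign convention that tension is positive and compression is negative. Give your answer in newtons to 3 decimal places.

1208.979

N=7 nodes, M=11 members, R=3 reactions → 2N=14, M+R=14
member 0 (0-1): L=1.3609, (cx,cy)=(0.2344,0.9721)
member 1 (0-2): L=0.6680, (cx,cy)=(1.0000,0.0000)
member 2 (1-2): L=1.3683, (cx,cy)=(0.2551,-0.9669)
member 3 (1-3): L=0.7358, (cx,cy)=(0.9989,0.0462)
member 4 (2-3): L=1.4108, (cx,cy)=(0.2736,0.9618)
member 5 (2-4): L=0.7390, (cx,cy)=(1.0000,0.0000)
member 6 (3-4): L=1.4022, (cx,cy)=(0.2518,-0.9678)
member 7 (3-5): L=0.6702, (cx,cy)=(0.9773,0.2119)
member 8 (4-5): L=1.5291, (cx,cy)=(0.1975,0.9803)
member 9 (4-6): L=0.6930, (cx,cy)=(1.0000,0.0000)
member 10 (5-6): L=1.5492, (cx,cy)=(0.2524,-0.9676)
solve A·x = −loads:
  F[0-1] = +1165.3381 N (tension)
  F[0-2] = +2233.4535 N (tension)
  F[1-2] = -1202.6293 N (compression)
  F[1-3] = +295.6556 N (tension)
  F[2-3] = +1208.9793 N (tension)
  F[2-4] = +1595.9264 N (tension)
  F[3-4] = -1018.0015 N (compression)
  F[3-5] = +902.8978 N (tension)
  F[4-5] = +1005.0086 N (tension)
  F[4-6] = +1141.1518 N (tension)
  F[5-6] = -4521.2822 N (compression)
  Rx@0 = -2506.6100 N
  Ry@0 = -1132.8718 N
  Ry@6 = +4374.9018 N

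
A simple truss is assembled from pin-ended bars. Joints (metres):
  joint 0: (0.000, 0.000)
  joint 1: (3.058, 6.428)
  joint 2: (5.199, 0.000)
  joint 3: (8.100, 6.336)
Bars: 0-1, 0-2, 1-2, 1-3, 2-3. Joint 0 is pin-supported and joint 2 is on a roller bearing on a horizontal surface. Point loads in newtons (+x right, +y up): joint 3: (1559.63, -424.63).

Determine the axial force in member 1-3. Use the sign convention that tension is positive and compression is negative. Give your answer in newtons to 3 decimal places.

1739.808

N=4 nodes, M=5 members, R=3 reactions → 2N=8, M+R=8
member 0 (0-1): L=7.1183, (cx,cy)=(0.4296,0.9030)
member 1 (0-2): L=5.1990, (cx,cy)=(1.0000,0.0000)
member 2 (1-2): L=6.7752, (cx,cy)=(0.3160,-0.9488)
member 3 (1-3): L=5.0428, (cx,cy)=(0.9998,-0.0182)
member 4 (2-3): L=6.9686, (cx,cy)=(0.4163,0.9092)
solve A·x = −loads:
  F[0-1] = +2367.2248 N (tension)
  F[0-2] = +542.6810 N (tension)
  F[1-2] = -2286.5656 N (compression)
  F[1-3] = +1739.8079 N (tension)
  F[2-3] = -432.1134 N (compression)
  Rx@0 = -1559.6300 N
  Ry@0 = -2137.6548 N
  Ry@2 = +2562.2848 N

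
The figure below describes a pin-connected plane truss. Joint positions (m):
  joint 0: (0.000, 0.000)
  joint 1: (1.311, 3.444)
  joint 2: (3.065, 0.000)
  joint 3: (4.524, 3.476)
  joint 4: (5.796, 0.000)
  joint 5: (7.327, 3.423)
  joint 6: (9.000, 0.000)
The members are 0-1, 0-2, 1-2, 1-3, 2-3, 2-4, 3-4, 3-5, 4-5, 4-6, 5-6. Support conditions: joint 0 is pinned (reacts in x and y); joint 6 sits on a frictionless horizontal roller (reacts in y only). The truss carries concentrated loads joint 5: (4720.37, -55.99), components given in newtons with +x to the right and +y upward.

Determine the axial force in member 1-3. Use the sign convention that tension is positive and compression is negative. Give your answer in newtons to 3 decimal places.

N=7 nodes, M=11 members, R=3 reactions → 2N=14, M+R=14
member 0 (0-1): L=3.6851, (cx,cy)=(0.3558,0.9346)
member 1 (0-2): L=3.0650, (cx,cy)=(1.0000,0.0000)
member 2 (1-2): L=3.8649, (cx,cy)=(0.4538,-0.8911)
member 3 (1-3): L=3.2132, (cx,cy)=(1.0000,0.0100)
member 4 (2-3): L=3.7698, (cx,cy)=(0.3870,0.9221)
member 5 (2-4): L=2.7310, (cx,cy)=(1.0000,0.0000)
member 6 (3-4): L=3.7014, (cx,cy)=(0.3437,-0.9391)
member 7 (3-5): L=2.8035, (cx,cy)=(0.9998,-0.0189)
member 8 (4-5): L=3.7498, (cx,cy)=(0.4083,0.9129)
member 9 (4-6): L=3.2040, (cx,cy)=(1.0000,0.0000)
member 10 (5-6): L=3.8100, (cx,cy)=(0.4391,-0.8984)
solve A·x = −loads:
  F[0-1] = +1909.8525 N (tension)
  F[0-2] = +4040.9240 N (tension)
  F[1-2] = -1985.3929 N (compression)
  F[1-3] = +1580.5453 N (tension)
  F[2-3] = +1918.6905 N (tension)
  F[2-4] = +2397.3219 N (tension)
  F[3-4] = -1961.0038 N (compression)
  F[3-5] = +2997.4853 N (tension)
  F[4-5] = +2017.3838 N (tension)
  F[4-6] = +899.7427 N (tension)
  F[5-6] = -2049.0084 N (compression)
  Rx@0 = -4720.3700 N
  Ry@0 = -1784.9061 N
  Ry@6 = +1840.8961 N

1580.545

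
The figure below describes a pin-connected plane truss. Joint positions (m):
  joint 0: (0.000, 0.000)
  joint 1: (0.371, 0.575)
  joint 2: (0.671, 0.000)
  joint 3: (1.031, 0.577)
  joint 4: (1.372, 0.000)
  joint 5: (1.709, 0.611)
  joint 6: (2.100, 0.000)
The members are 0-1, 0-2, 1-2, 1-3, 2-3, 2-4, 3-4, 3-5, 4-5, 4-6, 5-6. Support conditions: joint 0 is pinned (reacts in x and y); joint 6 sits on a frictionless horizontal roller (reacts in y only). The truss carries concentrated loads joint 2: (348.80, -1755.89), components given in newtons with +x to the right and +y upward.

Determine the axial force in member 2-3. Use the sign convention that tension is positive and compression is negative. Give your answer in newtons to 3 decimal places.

N=7 nodes, M=11 members, R=3 reactions → 2N=14, M+R=14
member 0 (0-1): L=0.6843, (cx,cy)=(0.5422,0.8403)
member 1 (0-2): L=0.6710, (cx,cy)=(1.0000,0.0000)
member 2 (1-2): L=0.6486, (cx,cy)=(0.4626,-0.8866)
member 3 (1-3): L=0.6600, (cx,cy)=(1.0000,0.0030)
member 4 (2-3): L=0.6801, (cx,cy)=(0.5293,0.8484)
member 5 (2-4): L=0.7010, (cx,cy)=(1.0000,0.0000)
member 6 (3-4): L=0.6702, (cx,cy)=(0.5088,-0.8609)
member 7 (3-5): L=0.6789, (cx,cy)=(0.9987,0.0501)
member 8 (4-5): L=0.6978, (cx,cy)=(0.4830,0.8756)
member 9 (4-6): L=0.7280, (cx,cy)=(1.0000,0.0000)
member 10 (5-6): L=0.7254, (cx,cy)=(0.5390,-0.8423)
solve A·x = −loads:
  F[0-1] = -1421.9643 N (compression)
  F[0-2] = +1119.7324 N (tension)
  F[1-2] = +1342.9316 N (tension)
  F[1-3] = -1392.1333 N (compression)
  F[2-3] = +666.2657 N (tension)
  F[2-4] = +1039.4472 N (tension)
  F[3-4] = -691.7496 N (compression)
  F[3-5] = -688.3630 N (compression)
  F[4-5] = +680.1023 N (tension)
  F[4-6] = +359.0344 N (tension)
  F[5-6] = -666.0941 N (compression)
  Rx@0 = -348.8000 N
  Ry@0 = +1194.8413 N
  Ry@6 = +561.0487 N

666.266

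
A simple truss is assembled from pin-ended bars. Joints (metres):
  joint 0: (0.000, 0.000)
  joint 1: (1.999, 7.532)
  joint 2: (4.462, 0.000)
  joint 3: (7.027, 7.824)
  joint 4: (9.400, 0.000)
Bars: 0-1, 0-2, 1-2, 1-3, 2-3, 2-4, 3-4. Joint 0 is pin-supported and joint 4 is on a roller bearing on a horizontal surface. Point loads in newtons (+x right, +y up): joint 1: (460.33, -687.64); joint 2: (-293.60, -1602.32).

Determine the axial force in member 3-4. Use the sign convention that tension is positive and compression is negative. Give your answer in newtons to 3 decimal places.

-1333.059

N=5 nodes, M=7 members, R=3 reactions → 2N=10, M+R=10
member 0 (0-1): L=7.7928, (cx,cy)=(0.2565,0.9665)
member 1 (0-2): L=4.4620, (cx,cy)=(1.0000,0.0000)
member 2 (1-2): L=7.9245, (cx,cy)=(0.3108,-0.9505)
member 3 (1-3): L=5.0365, (cx,cy)=(0.9983,0.0580)
member 4 (2-3): L=8.2337, (cx,cy)=(0.3115,0.9502)
member 5 (2-4): L=4.9380, (cx,cy)=(1.0000,0.0000)
member 6 (3-4): L=8.1759, (cx,cy)=(0.2902,-0.9570)
solve A·x = −loads:
  F[0-1] = -1049.3986 N (compression)
  F[0-2] = +435.9221 N (tension)
  F[1-2] = +293.5168 N (tension)
  F[1-3] = -822.1326 N (compression)
  F[2-3] = +1392.6404 N (tension)
  F[2-4] = +386.9093 N (tension)
  F[3-4] = -1333.0592 N (compression)
  Rx@0 = -166.7300 N
  Ry@0 = +1014.2845 N
  Ry@4 = +1275.6755 N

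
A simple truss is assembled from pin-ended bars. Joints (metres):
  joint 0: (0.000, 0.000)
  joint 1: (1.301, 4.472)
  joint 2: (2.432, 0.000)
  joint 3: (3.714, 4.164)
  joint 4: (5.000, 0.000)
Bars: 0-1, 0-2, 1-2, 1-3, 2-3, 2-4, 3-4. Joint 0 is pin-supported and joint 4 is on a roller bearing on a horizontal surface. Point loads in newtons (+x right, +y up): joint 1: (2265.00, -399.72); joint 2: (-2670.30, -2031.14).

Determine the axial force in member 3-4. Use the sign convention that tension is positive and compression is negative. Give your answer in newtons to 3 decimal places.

N=5 nodes, M=7 members, R=3 reactions → 2N=10, M+R=10
member 0 (0-1): L=4.6574, (cx,cy)=(0.2793,0.9602)
member 1 (0-2): L=2.4320, (cx,cy)=(1.0000,0.0000)
member 2 (1-2): L=4.6128, (cx,cy)=(0.2452,-0.9695)
member 3 (1-3): L=2.4326, (cx,cy)=(0.9920,-0.1266)
member 4 (2-3): L=4.3569, (cx,cy)=(0.2942,0.9557)
member 5 (2-4): L=2.5680, (cx,cy)=(1.0000,0.0000)
member 6 (3-4): L=4.3581, (cx,cy)=(0.2951,-0.9555)
solve A·x = −loads:
  F[0-1] = +715.3877 N (tension)
  F[0-2] = -605.1366 N (compression)
  F[1-2] = -877.2608 N (compression)
  F[1-3] = -1865.0805 N (compression)
  F[2-3] = +3015.1036 N (tension)
  F[2-4] = +962.8847 N (tension)
  F[3-4] = -3263.0713 N (compression)
  Rx@0 = +405.3000 N
  Ry@0 = -686.9096 N
  Ry@4 = +3117.7696 N

-3263.071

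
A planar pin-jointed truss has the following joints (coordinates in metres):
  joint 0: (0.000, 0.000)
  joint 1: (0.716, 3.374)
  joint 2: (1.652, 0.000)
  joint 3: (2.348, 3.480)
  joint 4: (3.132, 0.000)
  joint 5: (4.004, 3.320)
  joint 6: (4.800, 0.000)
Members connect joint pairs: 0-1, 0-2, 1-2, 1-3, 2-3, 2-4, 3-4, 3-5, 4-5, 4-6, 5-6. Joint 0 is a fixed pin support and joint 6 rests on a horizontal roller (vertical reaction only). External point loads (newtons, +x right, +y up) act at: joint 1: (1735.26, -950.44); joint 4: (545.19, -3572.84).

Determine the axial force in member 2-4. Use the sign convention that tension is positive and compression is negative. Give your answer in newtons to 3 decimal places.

N=7 nodes, M=11 members, R=3 reactions → 2N=14, M+R=14
member 0 (0-1): L=3.4491, (cx,cy)=(0.2076,0.9782)
member 1 (0-2): L=1.6520, (cx,cy)=(1.0000,0.0000)
member 2 (1-2): L=3.5014, (cx,cy)=(0.2673,-0.9636)
member 3 (1-3): L=1.6354, (cx,cy)=(0.9979,0.0648)
member 4 (2-3): L=3.5489, (cx,cy)=(0.1961,0.9806)
member 5 (2-4): L=1.4800, (cx,cy)=(1.0000,0.0000)
member 6 (3-4): L=3.5672, (cx,cy)=(0.2198,-0.9755)
member 7 (3-5): L=1.6637, (cx,cy)=(0.9954,-0.0962)
member 8 (4-5): L=3.4326, (cx,cy)=(0.2540,0.9672)
member 9 (4-6): L=1.6680, (cx,cy)=(1.0000,0.0000)
member 10 (5-6): L=3.4141, (cx,cy)=(0.2332,-0.9724)
solve A·x = −loads:
  F[0-1] = -848.9787 N (compression)
  F[0-2] = +2456.6880 N (tension)
  F[1-2] = -248.8443 N (compression)
  F[1-3] = -1848.8646 N (compression)
  F[2-3] = +244.5371 N (tension)
  F[2-4] = +2342.2094 N (tension)
  F[3-4] = +56.2391 N (tension)
  F[3-5] = -1817.8053 N (compression)
  F[4-5] = +3637.2968 N (tension)
  F[4-6] = +885.3810 N (tension)
  F[5-6] = -3797.4513 N (compression)
  Rx@0 = -2280.4500 N
  Ry@0 = +830.4848 N
  Ry@6 = +3692.7952 N

2342.209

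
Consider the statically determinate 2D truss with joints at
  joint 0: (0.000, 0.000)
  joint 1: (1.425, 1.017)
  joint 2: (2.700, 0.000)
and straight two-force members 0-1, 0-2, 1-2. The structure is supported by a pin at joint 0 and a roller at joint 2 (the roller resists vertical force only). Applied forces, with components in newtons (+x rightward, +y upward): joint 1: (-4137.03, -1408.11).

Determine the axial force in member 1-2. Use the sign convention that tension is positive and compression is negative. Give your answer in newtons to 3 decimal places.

1307.164

N=3 nodes, M=3 members, R=3 reactions → 2N=6, M+R=6
member 0 (0-1): L=1.7507, (cx,cy)=(0.8140,0.5809)
member 1 (0-2): L=2.7000, (cx,cy)=(1.0000,0.0000)
member 2 (1-2): L=1.6309, (cx,cy)=(0.7818,-0.6236)
solve A·x = −loads:
  F[0-1] = -3827.1109 N (compression)
  F[0-2] = -1021.8957 N (compression)
  F[1-2] = +1307.1644 N (tension)
  Rx@0 = +4137.0300 N
  Ry@0 = +2223.2221 N
  Ry@2 = -815.1121 N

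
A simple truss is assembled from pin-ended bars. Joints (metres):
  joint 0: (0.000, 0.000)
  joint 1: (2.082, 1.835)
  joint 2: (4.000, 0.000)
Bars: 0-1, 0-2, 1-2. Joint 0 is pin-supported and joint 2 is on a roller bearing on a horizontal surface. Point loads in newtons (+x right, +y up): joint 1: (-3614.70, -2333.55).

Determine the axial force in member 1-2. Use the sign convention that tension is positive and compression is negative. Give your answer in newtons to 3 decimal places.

N=3 nodes, M=3 members, R=3 reactions → 2N=6, M+R=6
member 0 (0-1): L=2.7752, (cx,cy)=(0.7502,0.6612)
member 1 (0-2): L=4.0000, (cx,cy)=(1.0000,0.0000)
member 2 (1-2): L=2.6544, (cx,cy)=(0.7226,-0.6913)
solve A·x = −loads:
  F[0-1] = -4200.1849 N (compression)
  F[0-2] = -463.6970 N (compression)
  F[1-2] = +641.7345 N (tension)
  Rx@0 = +3614.7000 N
  Ry@0 = +2777.1808 N
  Ry@2 = -443.6308 N

641.735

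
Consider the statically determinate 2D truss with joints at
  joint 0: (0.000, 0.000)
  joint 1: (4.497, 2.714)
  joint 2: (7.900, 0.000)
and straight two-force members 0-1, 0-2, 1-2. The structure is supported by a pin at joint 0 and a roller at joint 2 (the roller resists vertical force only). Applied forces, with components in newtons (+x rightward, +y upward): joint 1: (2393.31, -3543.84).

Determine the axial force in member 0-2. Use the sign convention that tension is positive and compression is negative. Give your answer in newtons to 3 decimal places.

N=3 nodes, M=3 members, R=3 reactions → 2N=6, M+R=6
member 0 (0-1): L=5.2525, (cx,cy)=(0.8562,0.5167)
member 1 (0-2): L=7.9000, (cx,cy)=(1.0000,0.0000)
member 2 (1-2): L=4.3527, (cx,cy)=(0.7818,-0.6235)
solve A·x = −loads:
  F[0-1] = -1363.1250 N (compression)
  F[0-2] = +3560.3672 N (tension)
  F[1-2] = -4554.0097 N (compression)
  Rx@0 = -2393.3100 N
  Ry@0 = +704.3347 N
  Ry@2 = +2839.5053 N

3560.367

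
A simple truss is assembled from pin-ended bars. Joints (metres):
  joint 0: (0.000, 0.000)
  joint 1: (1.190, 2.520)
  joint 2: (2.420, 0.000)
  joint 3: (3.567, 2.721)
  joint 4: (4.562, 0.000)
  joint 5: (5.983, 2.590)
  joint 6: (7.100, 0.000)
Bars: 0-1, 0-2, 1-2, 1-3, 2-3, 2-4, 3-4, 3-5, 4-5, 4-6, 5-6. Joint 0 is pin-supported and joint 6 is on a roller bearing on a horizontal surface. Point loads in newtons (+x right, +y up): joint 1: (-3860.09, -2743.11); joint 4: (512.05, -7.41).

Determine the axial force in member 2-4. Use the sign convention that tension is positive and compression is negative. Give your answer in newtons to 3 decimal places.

-666.428

N=7 nodes, M=11 members, R=3 reactions → 2N=14, M+R=14
member 0 (0-1): L=2.7868, (cx,cy)=(0.4270,0.9042)
member 1 (0-2): L=2.4200, (cx,cy)=(1.0000,0.0000)
member 2 (1-2): L=2.8042, (cx,cy)=(0.4386,-0.8987)
member 3 (1-3): L=2.3855, (cx,cy)=(0.9964,0.0843)
member 4 (2-3): L=2.9529, (cx,cy)=(0.3884,0.9215)
member 5 (2-4): L=2.1420, (cx,cy)=(1.0000,0.0000)
member 6 (3-4): L=2.8972, (cx,cy)=(0.3434,-0.9392)
member 7 (3-5): L=2.4195, (cx,cy)=(0.9985,-0.0541)
member 8 (4-5): L=2.9542, (cx,cy)=(0.4810,0.8767)
member 9 (4-6): L=2.5380, (cx,cy)=(1.0000,0.0000)
member 10 (5-6): L=2.8206, (cx,cy)=(0.3960,-0.9182)
solve A·x = −loads:
  F[0-1] = -4043.2001 N (compression)
  F[0-2] = -1621.5681 N (compression)
  F[1-2] = +1168.4317 N (tension)
  F[1-3] = +1626.8892 N (tension)
  F[2-3] = -1139.5082 N (compression)
  F[2-4] = -666.4283 N (compression)
  F[3-4] = +922.3223 N (tension)
  F[3-5] = +862.9882 N (tension)
  F[4-5] = -979.5810 N (compression)
  F[4-6] = -390.5352 N (compression)
  F[5-6] = +986.1629 N (tension)
  Rx@0 = +3348.0400 N
  Ry@0 = +3656.0582 N
  Ry@6 = -905.5382 N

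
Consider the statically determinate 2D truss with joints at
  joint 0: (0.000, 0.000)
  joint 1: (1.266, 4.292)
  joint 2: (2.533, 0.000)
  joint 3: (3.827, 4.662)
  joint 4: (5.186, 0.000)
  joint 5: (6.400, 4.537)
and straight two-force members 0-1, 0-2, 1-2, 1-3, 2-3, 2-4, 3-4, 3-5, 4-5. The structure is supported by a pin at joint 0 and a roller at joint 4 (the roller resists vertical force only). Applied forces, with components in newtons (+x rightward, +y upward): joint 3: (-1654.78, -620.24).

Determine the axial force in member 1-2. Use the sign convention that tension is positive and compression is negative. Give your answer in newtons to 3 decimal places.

N=6 nodes, M=9 members, R=3 reactions → 2N=12, M+R=12
member 0 (0-1): L=4.4748, (cx,cy)=(0.2829,0.9591)
member 1 (0-2): L=2.5330, (cx,cy)=(1.0000,0.0000)
member 2 (1-2): L=4.4751, (cx,cy)=(0.2831,-0.9591)
member 3 (1-3): L=2.5876, (cx,cy)=(0.9897,0.1430)
member 4 (2-3): L=4.8383, (cx,cy)=(0.2675,0.9636)
member 5 (2-4): L=2.6530, (cx,cy)=(1.0000,0.0000)
member 6 (3-4): L=4.8560, (cx,cy)=(0.2799,-0.9600)
member 7 (3-5): L=2.5760, (cx,cy)=(0.9988,-0.0485)
member 8 (4-5): L=4.6966, (cx,cy)=(0.2585,0.9660)
solve A·x = −loads:
  F[0-1] = -1720.4016 N (compression)
  F[0-2] = -1168.0502 N (compression)
  F[1-2] = +1579.8128 N (tension)
  F[1-3] = -943.7068 N (compression)
  F[2-3] = -1572.4557 N (compression)
  F[2-4] = -300.2142 N (compression)
  F[3-4] = +1072.7389 N (tension)
  F[3-5] = +0.0000 N (tension)
  F[4-5] = -0.0000 N (compression)
  Rx@0 = +1654.7800 N
  Ry@0 = +1650.1139 N
  Ry@4 = -1029.8739 N

1579.813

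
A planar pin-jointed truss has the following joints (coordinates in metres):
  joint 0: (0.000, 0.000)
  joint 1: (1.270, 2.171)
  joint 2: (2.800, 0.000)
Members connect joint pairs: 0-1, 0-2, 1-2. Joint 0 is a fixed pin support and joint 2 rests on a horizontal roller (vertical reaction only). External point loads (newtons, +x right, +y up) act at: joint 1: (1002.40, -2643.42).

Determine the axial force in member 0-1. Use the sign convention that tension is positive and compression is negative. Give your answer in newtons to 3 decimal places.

N=3 nodes, M=3 members, R=3 reactions → 2N=6, M+R=6
member 0 (0-1): L=2.5152, (cx,cy)=(0.5049,0.8632)
member 1 (0-2): L=2.8000, (cx,cy)=(1.0000,0.0000)
member 2 (1-2): L=2.6560, (cx,cy)=(0.5761,-0.8174)
solve A·x = −loads:
  F[0-1] = -773.0011 N (compression)
  F[0-2] = +1392.7142 N (tension)
  F[1-2] = -2417.6457 N (compression)
  Rx@0 = -1002.4000 N
  Ry@0 = +667.2222 N
  Ry@2 = +1976.1978 N

-773.001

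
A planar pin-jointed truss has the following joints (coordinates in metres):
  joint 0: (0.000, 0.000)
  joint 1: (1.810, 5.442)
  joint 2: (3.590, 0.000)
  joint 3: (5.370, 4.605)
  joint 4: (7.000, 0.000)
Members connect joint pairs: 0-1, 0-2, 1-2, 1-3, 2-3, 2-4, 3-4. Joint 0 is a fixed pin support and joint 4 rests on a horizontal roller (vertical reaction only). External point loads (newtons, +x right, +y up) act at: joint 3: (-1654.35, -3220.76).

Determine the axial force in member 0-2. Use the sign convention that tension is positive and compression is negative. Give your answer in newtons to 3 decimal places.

N=5 nodes, M=7 members, R=3 reactions → 2N=10, M+R=10
member 0 (0-1): L=5.7351, (cx,cy)=(0.3156,0.9489)
member 1 (0-2): L=3.5900, (cx,cy)=(1.0000,0.0000)
member 2 (1-2): L=5.7257, (cx,cy)=(0.3109,-0.9504)
member 3 (1-3): L=3.6571, (cx,cy)=(0.9735,-0.2289)
member 4 (2-3): L=4.9370, (cx,cy)=(0.3605,0.9327)
member 5 (2-4): L=3.4100, (cx,cy)=(1.0000,0.0000)
member 6 (3-4): L=4.8850, (cx,cy)=(0.3337,-0.9427)
solve A·x = −loads:
  F[0-1] = -1937.3146 N (compression)
  F[0-2] = -1042.9336 N (compression)
  F[1-2] = +2259.1163 N (tension)
  F[1-3] = -1349.5486 N (compression)
  F[2-3] = -2301.9998 N (compression)
  F[2-4] = +489.3388 N (tension)
  F[3-4] = -1466.5060 N (compression)
  Rx@0 = +1654.3500 N
  Ry@0 = +1838.3029 N
  Ry@4 = +1382.4571 N

-1042.934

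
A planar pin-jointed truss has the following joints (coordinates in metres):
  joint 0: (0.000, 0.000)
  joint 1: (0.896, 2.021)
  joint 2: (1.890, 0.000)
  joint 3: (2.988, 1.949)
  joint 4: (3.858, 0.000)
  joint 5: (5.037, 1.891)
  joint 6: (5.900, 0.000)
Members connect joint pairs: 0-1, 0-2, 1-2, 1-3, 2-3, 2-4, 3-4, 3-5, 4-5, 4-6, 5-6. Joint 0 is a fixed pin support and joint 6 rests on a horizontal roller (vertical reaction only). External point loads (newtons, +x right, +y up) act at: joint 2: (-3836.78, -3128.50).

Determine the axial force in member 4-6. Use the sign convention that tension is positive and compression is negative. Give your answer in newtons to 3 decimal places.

457.367

N=7 nodes, M=11 members, R=3 reactions → 2N=14, M+R=14
member 0 (0-1): L=2.2107, (cx,cy)=(0.4053,0.9142)
member 1 (0-2): L=1.8900, (cx,cy)=(1.0000,0.0000)
member 2 (1-2): L=2.2522, (cx,cy)=(0.4413,-0.8973)
member 3 (1-3): L=2.0932, (cx,cy)=(0.9994,-0.0344)
member 4 (2-3): L=2.2370, (cx,cy)=(0.4908,0.8713)
member 5 (2-4): L=1.9680, (cx,cy)=(1.0000,0.0000)
member 6 (3-4): L=2.1344, (cx,cy)=(0.4076,-0.9132)
member 7 (3-5): L=2.0498, (cx,cy)=(0.9996,-0.0283)
member 8 (4-5): L=2.2284, (cx,cy)=(0.5291,0.8486)
member 9 (4-6): L=2.0420, (cx,cy)=(1.0000,0.0000)
member 10 (5-6): L=2.0786, (cx,cy)=(0.4152,-0.9097)
solve A·x = −loads:
  F[0-1] = -2325.9201 N (compression)
  F[0-2] = -2894.0871 N (compression)
  F[1-2] = +2447.1653 N (tension)
  F[1-3] = -2023.9300 N (compression)
  F[2-3] = +1070.3716 N (tension)
  F[2-4] = +1497.3574 N (tension)
  F[3-4] = -1064.5290 N (compression)
  F[3-5] = -1063.8644 N (compression)
  F[4-5] = +1145.5384 N (tension)
  F[4-6] = +457.3674 N (tension)
  F[5-6] = -1101.6128 N (compression)
  Rx@0 = +3836.7800 N
  Ry@0 = +2126.3195 N
  Ry@6 = +1002.1805 N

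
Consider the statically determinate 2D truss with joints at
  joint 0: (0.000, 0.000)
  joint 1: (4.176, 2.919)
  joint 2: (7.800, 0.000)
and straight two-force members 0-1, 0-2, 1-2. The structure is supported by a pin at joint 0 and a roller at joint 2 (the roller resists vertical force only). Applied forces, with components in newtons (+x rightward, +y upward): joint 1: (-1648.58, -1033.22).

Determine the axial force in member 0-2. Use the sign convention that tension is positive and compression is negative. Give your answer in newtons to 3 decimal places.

-79.183

N=3 nodes, M=3 members, R=3 reactions → 2N=6, M+R=6
member 0 (0-1): L=5.0951, (cx,cy)=(0.8196,0.5729)
member 1 (0-2): L=7.8000, (cx,cy)=(1.0000,0.0000)
member 2 (1-2): L=4.6534, (cx,cy)=(0.7788,-0.6273)
solve A·x = −loads:
  F[0-1] = -1914.7881 N (compression)
  F[0-2] = -79.1833 N (compression)
  F[1-2] = +101.6749 N (tension)
  Rx@0 = +1648.5800 N
  Ry@0 = +1096.9993 N
  Ry@2 = -63.7793 N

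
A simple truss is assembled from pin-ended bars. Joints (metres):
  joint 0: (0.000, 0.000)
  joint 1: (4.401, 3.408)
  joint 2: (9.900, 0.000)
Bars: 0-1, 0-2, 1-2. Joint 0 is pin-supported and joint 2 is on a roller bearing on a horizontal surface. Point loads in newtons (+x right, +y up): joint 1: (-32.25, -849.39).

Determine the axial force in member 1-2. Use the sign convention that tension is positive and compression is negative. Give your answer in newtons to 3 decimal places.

-695.711

N=3 nodes, M=3 members, R=3 reactions → 2N=6, M+R=6
member 0 (0-1): L=5.5663, (cx,cy)=(0.7907,0.6123)
member 1 (0-2): L=9.9000, (cx,cy)=(1.0000,0.0000)
member 2 (1-2): L=6.4694, (cx,cy)=(0.8500,-0.5268)
solve A·x = −loads:
  F[0-1] = -788.7160 N (compression)
  F[0-2] = +591.3533 N (tension)
  F[1-2] = -695.7112 N (compression)
  Rx@0 = +32.2500 N
  Ry@0 = +482.8994 N
  Ry@2 = +366.4906 N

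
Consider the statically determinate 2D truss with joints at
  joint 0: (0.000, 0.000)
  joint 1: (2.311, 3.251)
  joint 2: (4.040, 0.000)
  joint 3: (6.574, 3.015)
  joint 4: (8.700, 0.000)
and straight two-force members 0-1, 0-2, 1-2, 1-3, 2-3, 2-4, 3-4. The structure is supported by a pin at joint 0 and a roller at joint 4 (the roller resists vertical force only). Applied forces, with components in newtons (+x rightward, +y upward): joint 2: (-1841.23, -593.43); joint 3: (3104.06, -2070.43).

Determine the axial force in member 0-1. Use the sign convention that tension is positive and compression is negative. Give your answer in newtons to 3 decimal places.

309.073

N=5 nodes, M=7 members, R=3 reactions → 2N=10, M+R=10
member 0 (0-1): L=3.9887, (cx,cy)=(0.5794,0.8151)
member 1 (0-2): L=4.0400, (cx,cy)=(1.0000,0.0000)
member 2 (1-2): L=3.6822, (cx,cy)=(0.4696,-0.8829)
member 3 (1-3): L=4.2695, (cx,cy)=(0.9985,-0.0553)
member 4 (2-3): L=3.9384, (cx,cy)=(0.6434,0.7655)
member 5 (2-4): L=4.6600, (cx,cy)=(1.0000,0.0000)
member 6 (3-4): L=3.6892, (cx,cy)=(0.5763,-0.8173)
solve A·x = −loads:
  F[0-1] = +309.0729 N (tension)
  F[0-2] = +1083.7572 N (tension)
  F[1-2] = -305.5458 N (compression)
  F[1-3] = +323.0384 N (tension)
  F[2-3] = +1127.5809 N (tension)
  F[2-4] = +2056.0293 N (tension)
  F[3-4] = -3567.7690 N (compression)
  Rx@0 = -1262.8300 N
  Ry@0 = -251.9107 N
  Ry@4 = +2915.7707 N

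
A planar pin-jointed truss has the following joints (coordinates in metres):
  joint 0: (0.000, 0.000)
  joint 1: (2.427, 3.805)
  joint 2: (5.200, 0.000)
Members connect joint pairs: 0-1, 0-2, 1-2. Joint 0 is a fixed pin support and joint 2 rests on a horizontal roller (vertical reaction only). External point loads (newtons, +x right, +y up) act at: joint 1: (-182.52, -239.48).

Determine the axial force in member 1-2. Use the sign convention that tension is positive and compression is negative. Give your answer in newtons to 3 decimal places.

N=3 nodes, M=3 members, R=3 reactions → 2N=6, M+R=6
member 0 (0-1): L=4.5131, (cx,cy)=(0.5378,0.8431)
member 1 (0-2): L=5.2000, (cx,cy)=(1.0000,0.0000)
member 2 (1-2): L=4.7082, (cx,cy)=(0.5890,-0.8082)
solve A·x = −loads:
  F[0-1] = -309.8853 N (compression)
  F[0-2] = -15.8748 N (compression)
  F[1-2] = +26.9537 N (tension)
  Rx@0 = +182.5200 N
  Ry@0 = +261.2628 N
  Ry@2 = -21.7828 N

26.954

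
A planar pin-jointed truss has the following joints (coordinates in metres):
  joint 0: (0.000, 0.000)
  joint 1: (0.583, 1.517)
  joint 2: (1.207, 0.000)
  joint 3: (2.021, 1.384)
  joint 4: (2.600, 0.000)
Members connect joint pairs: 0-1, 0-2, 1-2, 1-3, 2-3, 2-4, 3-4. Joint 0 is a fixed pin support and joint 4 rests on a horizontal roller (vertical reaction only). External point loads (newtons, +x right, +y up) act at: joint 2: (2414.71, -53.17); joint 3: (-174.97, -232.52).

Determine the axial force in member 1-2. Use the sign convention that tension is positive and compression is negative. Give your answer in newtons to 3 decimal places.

N=5 nodes, M=7 members, R=3 reactions → 2N=10, M+R=10
member 0 (0-1): L=1.6252, (cx,cy)=(0.3587,0.9334)
member 1 (0-2): L=1.2070, (cx,cy)=(1.0000,0.0000)
member 2 (1-2): L=1.6403, (cx,cy)=(0.3804,-0.9248)
member 3 (1-3): L=1.4441, (cx,cy)=(0.9958,-0.0921)
member 4 (2-3): L=1.6056, (cx,cy)=(0.5070,0.8620)
member 5 (2-4): L=1.3930, (cx,cy)=(1.0000,0.0000)
member 6 (3-4): L=1.5002, (cx,cy)=(0.3859,-0.9225)
solve A·x = −loads:
  F[0-1] = -185.7698 N (compression)
  F[0-2] = +2306.3815 N (tension)
  F[1-2] = +201.8460 N (tension)
  F[1-3] = -144.0384 N (compression)
  F[2-3] = -154.8791 N (compression)
  F[2-4] = +46.9747 N (tension)
  F[3-4] = -121.7149 N (compression)
  Rx@0 = -2239.7400 N
  Ry@0 = +173.4051 N
  Ry@4 = +112.2849 N

201.846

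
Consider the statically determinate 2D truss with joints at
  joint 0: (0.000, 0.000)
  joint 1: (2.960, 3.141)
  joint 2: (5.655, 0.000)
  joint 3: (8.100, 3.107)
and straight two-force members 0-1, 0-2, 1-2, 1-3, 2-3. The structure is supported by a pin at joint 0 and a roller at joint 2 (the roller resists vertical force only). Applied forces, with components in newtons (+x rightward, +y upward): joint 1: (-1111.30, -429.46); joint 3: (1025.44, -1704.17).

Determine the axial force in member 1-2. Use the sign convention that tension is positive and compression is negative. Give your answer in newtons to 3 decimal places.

-1216.612

N=4 nodes, M=5 members, R=3 reactions → 2N=8, M+R=8
member 0 (0-1): L=4.3160, (cx,cy)=(0.6858,0.7278)
member 1 (0-2): L=5.6550, (cx,cy)=(1.0000,0.0000)
member 2 (1-2): L=4.1387, (cx,cy)=(0.6512,-0.7589)
member 3 (1-3): L=5.1401, (cx,cy)=(1.0000,-0.0066)
member 4 (2-3): L=3.9537, (cx,cy)=(0.6184,0.7859)
solve A·x = −loads:
  F[0-1] = +657.2092 N (tension)
  F[0-2] = -536.5919 N (compression)
  F[1-2] = -1216.6121 N (compression)
  F[1-3] = +2354.3039 N (tension)
  F[2-3] = -2148.7444 N (compression)
  Rx@0 = +85.8600 N
  Ry@0 = -478.2935 N
  Ry@2 = +2611.9235 N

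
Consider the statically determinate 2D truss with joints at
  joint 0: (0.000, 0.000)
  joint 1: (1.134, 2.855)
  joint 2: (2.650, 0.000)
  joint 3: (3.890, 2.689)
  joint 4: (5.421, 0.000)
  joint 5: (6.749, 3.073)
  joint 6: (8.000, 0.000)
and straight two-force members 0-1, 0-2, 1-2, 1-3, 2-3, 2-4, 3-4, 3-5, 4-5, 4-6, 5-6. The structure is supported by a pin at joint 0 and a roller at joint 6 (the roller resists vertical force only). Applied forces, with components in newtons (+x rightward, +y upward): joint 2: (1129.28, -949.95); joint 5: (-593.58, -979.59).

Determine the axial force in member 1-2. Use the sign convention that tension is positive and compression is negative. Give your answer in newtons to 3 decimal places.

N=7 nodes, M=11 members, R=3 reactions → 2N=14, M+R=14
member 0 (0-1): L=3.0720, (cx,cy)=(0.3691,0.9294)
member 1 (0-2): L=2.6500, (cx,cy)=(1.0000,0.0000)
member 2 (1-2): L=3.2325, (cx,cy)=(0.4690,-0.8832)
member 3 (1-3): L=2.7610, (cx,cy)=(0.9982,-0.0601)
member 4 (2-3): L=2.9611, (cx,cy)=(0.4188,0.9081)
member 5 (2-4): L=2.7710, (cx,cy)=(1.0000,0.0000)
member 6 (3-4): L=3.0943, (cx,cy)=(0.4948,-0.8690)
member 7 (3-5): L=2.8847, (cx,cy)=(0.9911,0.1331)
member 8 (4-5): L=3.3477, (cx,cy)=(0.3967,0.9180)
member 9 (4-6): L=2.5790, (cx,cy)=(1.0000,0.0000)
member 10 (5-6): L=3.3179, (cx,cy)=(0.3770,-0.9262)
solve A·x = −loads:
  F[0-1] = -1093.7185 N (compression)
  F[0-2] = +939.4403 N (tension)
  F[1-2] = +1217.3546 N (tension)
  F[1-3] = -976.4239 N (compression)
  F[2-3] = -137.9005 N (compression)
  F[2-4] = +438.8245 N (tension)
  F[3-4] = -77.1200 N (compression)
  F[3-5] = -1003.1749 N (compression)
  F[4-5] = +73.0089 N (tension)
  F[4-6] = +371.7048 N (tension)
  F[5-6] = -985.8290 N (compression)
  Rx@0 = -535.7000 N
  Ry@0 = +1016.4714 N
  Ry@6 = +913.0686 N

1217.355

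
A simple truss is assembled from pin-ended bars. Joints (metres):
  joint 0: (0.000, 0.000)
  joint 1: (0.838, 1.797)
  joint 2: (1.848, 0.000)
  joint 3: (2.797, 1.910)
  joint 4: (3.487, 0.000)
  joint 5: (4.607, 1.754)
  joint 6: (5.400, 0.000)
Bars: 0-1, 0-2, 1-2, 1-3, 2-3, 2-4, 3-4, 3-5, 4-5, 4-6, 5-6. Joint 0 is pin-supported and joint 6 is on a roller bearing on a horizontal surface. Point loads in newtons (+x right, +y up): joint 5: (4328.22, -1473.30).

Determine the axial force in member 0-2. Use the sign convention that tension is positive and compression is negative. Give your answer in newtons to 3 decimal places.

N=7 nodes, M=11 members, R=3 reactions → 2N=14, M+R=14
member 0 (0-1): L=1.9828, (cx,cy)=(0.4226,0.9063)
member 1 (0-2): L=1.8480, (cx,cy)=(1.0000,0.0000)
member 2 (1-2): L=2.0614, (cx,cy)=(0.4900,-0.8717)
member 3 (1-3): L=1.9623, (cx,cy)=(0.9983,0.0576)
member 4 (2-3): L=2.1328, (cx,cy)=(0.4450,0.8955)
member 5 (2-4): L=1.6390, (cx,cy)=(1.0000,0.0000)
member 6 (3-4): L=2.0308, (cx,cy)=(0.3398,-0.9405)
member 7 (3-5): L=1.8167, (cx,cy)=(0.9963,-0.0859)
member 8 (4-5): L=2.0811, (cx,cy)=(0.5382,0.8428)
member 9 (4-6): L=1.9130, (cx,cy)=(1.0000,0.0000)
member 10 (5-6): L=1.9249, (cx,cy)=(0.4120,-0.9112)
solve A·x = −loads:
  F[0-1] = +1312.4952 N (tension)
  F[0-2] = +3773.5110 N (tension)
  F[1-2] = -1286.1203 N (compression)
  F[1-3] = +1186.8283 N (tension)
  F[2-3] = +1251.9323 N (tension)
  F[2-4] = +2586.2994 N (tension)
  F[3-4] = -1470.1564 N (compression)
  F[3-5] = +2249.7386 N (tension)
  F[4-5] = +1640.5419 N (tension)
  F[4-6] = +1203.8830 N (tension)
  F[5-6] = -2922.3121 N (compression)
  Rx@0 = -4328.2200 N
  Ry@0 = -1189.5131 N
  Ry@6 = +2662.8131 N

3773.511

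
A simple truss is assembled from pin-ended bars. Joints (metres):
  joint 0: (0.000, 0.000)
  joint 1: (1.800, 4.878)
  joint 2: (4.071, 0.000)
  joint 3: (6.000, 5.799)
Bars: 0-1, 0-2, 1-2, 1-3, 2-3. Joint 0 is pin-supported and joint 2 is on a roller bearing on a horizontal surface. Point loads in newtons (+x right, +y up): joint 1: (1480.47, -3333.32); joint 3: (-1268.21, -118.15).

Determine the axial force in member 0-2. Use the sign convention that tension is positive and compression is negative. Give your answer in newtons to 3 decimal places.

N=4 nodes, M=5 members, R=3 reactions → 2N=8, M+R=8
member 0 (0-1): L=5.1995, (cx,cy)=(0.3462,0.9382)
member 1 (0-2): L=4.0710, (cx,cy)=(1.0000,0.0000)
member 2 (1-2): L=5.3807, (cx,cy)=(0.4221,-0.9066)
member 3 (1-3): L=4.2998, (cx,cy)=(0.9768,0.2142)
member 4 (2-3): L=6.1114, (cx,cy)=(0.3156,0.9489)
solve A·x = −loads:
  F[0-1] = -1957.0941 N (compression)
  F[0-2] = +889.7797 N (tension)
  F[1-2] = -1972.1947 N (compression)
  F[1-3] = -1357.1003 N (compression)
  F[2-3] = +181.8311 N (tension)
  Rx@0 = -212.2600 N
  Ry@0 = +1836.0785 N
  Ry@2 = +1615.3915 N

889.780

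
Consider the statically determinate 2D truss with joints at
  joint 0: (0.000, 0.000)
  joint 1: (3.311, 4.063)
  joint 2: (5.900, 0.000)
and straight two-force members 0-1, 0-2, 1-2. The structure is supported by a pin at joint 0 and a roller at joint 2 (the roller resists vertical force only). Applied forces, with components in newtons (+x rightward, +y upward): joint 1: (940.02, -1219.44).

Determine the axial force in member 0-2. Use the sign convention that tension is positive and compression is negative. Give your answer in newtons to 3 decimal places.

848.560

N=3 nodes, M=3 members, R=3 reactions → 2N=6, M+R=6
member 0 (0-1): L=5.2412, (cx,cy)=(0.6317,0.7752)
member 1 (0-2): L=5.9000, (cx,cy)=(1.0000,0.0000)
member 2 (1-2): L=4.8178, (cx,cy)=(0.5374,-0.8433)
solve A·x = −loads:
  F[0-1] = +144.7792 N (tension)
  F[0-2] = +848.5601 N (tension)
  F[1-2] = -1579.0521 N (compression)
  Rx@0 = -940.0200 N
  Ry@0 = -112.2324 N
  Ry@2 = +1331.6724 N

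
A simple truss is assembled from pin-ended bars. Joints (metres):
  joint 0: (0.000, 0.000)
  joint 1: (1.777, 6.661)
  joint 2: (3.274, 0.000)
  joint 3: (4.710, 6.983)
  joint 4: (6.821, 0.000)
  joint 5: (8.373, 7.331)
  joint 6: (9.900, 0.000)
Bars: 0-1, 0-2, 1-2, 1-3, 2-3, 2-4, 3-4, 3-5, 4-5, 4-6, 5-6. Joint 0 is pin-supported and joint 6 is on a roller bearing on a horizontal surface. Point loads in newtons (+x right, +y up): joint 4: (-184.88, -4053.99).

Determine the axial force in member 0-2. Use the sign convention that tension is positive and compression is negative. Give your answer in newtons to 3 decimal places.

151.481

N=7 nodes, M=11 members, R=3 reactions → 2N=14, M+R=14
member 0 (0-1): L=6.8940, (cx,cy)=(0.2578,0.9662)
member 1 (0-2): L=3.2740, (cx,cy)=(1.0000,0.0000)
member 2 (1-2): L=6.8271, (cx,cy)=(0.2193,-0.9757)
member 3 (1-3): L=2.9506, (cx,cy)=(0.9940,0.1091)
member 4 (2-3): L=7.1291, (cx,cy)=(0.2014,0.9795)
member 5 (2-4): L=3.5470, (cx,cy)=(1.0000,0.0000)
member 6 (3-4): L=7.2951, (cx,cy)=(0.2894,-0.9572)
member 7 (3-5): L=3.6795, (cx,cy)=(0.9955,0.0946)
member 8 (4-5): L=7.4935, (cx,cy)=(0.2071,0.9783)
member 9 (4-6): L=3.0790, (cx,cy)=(1.0000,0.0000)
member 10 (5-6): L=7.4883, (cx,cy)=(0.2039,-0.9790)
solve A·x = −loads:
  F[0-1] = -1304.9274 N (compression)
  F[0-2] = +151.4806 N (tension)
  F[1-2] = +1224.2268 N (tension)
  F[1-3] = -608.4328 N (compression)
  F[2-3] = -1219.4279 N (compression)
  F[2-4] = +665.5450 N (tension)
  F[3-4] = +1198.3630 N (tension)
  F[3-5] = -1202.5884 N (compression)
  F[4-5] = +2971.3242 N (tension)
  F[4-6] = +581.7968 N (tension)
  F[5-6] = -2853.1071 N (compression)
  Rx@0 = +184.8800 N
  Ry@0 = +1260.8318 N
  Ry@6 = +2793.1582 N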